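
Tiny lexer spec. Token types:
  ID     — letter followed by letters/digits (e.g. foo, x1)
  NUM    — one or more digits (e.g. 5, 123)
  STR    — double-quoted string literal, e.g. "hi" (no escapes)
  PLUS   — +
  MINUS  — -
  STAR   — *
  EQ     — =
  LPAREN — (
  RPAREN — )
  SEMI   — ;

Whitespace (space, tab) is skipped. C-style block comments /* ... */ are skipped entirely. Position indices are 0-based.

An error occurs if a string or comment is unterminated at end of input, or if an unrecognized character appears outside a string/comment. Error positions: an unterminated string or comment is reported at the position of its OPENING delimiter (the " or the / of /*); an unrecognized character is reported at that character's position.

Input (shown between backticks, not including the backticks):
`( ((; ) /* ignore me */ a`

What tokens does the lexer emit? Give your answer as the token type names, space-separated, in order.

Answer: LPAREN LPAREN LPAREN SEMI RPAREN ID

Derivation:
pos=0: emit LPAREN '('
pos=2: emit LPAREN '('
pos=3: emit LPAREN '('
pos=4: emit SEMI ';'
pos=6: emit RPAREN ')'
pos=8: enter COMMENT mode (saw '/*')
exit COMMENT mode (now at pos=23)
pos=24: emit ID 'a' (now at pos=25)
DONE. 6 tokens: [LPAREN, LPAREN, LPAREN, SEMI, RPAREN, ID]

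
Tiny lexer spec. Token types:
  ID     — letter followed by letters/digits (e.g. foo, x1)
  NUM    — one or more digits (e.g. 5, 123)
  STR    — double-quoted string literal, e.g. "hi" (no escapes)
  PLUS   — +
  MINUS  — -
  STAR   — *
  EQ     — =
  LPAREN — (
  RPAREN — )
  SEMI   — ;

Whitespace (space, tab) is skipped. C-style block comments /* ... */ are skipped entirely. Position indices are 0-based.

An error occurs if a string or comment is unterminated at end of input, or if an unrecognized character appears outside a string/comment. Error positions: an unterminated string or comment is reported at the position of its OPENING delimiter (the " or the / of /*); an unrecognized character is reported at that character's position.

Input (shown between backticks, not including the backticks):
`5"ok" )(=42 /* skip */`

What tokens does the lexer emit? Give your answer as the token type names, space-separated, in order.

pos=0: emit NUM '5' (now at pos=1)
pos=1: enter STRING mode
pos=1: emit STR "ok" (now at pos=5)
pos=6: emit RPAREN ')'
pos=7: emit LPAREN '('
pos=8: emit EQ '='
pos=9: emit NUM '42' (now at pos=11)
pos=12: enter COMMENT mode (saw '/*')
exit COMMENT mode (now at pos=22)
DONE. 6 tokens: [NUM, STR, RPAREN, LPAREN, EQ, NUM]

Answer: NUM STR RPAREN LPAREN EQ NUM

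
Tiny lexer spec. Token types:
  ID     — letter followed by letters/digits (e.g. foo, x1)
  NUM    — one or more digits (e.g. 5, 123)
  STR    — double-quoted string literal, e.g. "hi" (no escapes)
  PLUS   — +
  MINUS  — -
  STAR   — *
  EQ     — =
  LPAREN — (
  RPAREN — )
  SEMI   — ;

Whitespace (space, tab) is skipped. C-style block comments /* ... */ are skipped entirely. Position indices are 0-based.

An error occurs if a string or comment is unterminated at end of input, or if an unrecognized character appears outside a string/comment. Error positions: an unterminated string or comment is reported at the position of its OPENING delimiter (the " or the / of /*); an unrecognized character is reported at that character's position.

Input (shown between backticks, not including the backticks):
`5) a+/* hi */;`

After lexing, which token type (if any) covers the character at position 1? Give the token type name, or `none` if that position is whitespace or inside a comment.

pos=0: emit NUM '5' (now at pos=1)
pos=1: emit RPAREN ')'
pos=3: emit ID 'a' (now at pos=4)
pos=4: emit PLUS '+'
pos=5: enter COMMENT mode (saw '/*')
exit COMMENT mode (now at pos=13)
pos=13: emit SEMI ';'
DONE. 5 tokens: [NUM, RPAREN, ID, PLUS, SEMI]
Position 1: char is ')' -> RPAREN

Answer: RPAREN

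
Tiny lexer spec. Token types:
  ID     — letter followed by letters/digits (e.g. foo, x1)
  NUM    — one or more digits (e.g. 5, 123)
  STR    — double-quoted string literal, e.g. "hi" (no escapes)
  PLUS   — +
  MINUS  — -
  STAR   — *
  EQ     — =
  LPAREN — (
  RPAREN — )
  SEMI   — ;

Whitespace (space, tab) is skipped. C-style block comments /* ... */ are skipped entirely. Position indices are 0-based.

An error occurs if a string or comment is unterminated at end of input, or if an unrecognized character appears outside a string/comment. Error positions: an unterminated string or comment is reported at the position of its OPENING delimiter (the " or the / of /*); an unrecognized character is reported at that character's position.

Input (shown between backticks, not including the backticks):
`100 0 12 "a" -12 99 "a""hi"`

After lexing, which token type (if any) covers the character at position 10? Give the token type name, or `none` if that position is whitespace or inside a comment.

Answer: STR

Derivation:
pos=0: emit NUM '100' (now at pos=3)
pos=4: emit NUM '0' (now at pos=5)
pos=6: emit NUM '12' (now at pos=8)
pos=9: enter STRING mode
pos=9: emit STR "a" (now at pos=12)
pos=13: emit MINUS '-'
pos=14: emit NUM '12' (now at pos=16)
pos=17: emit NUM '99' (now at pos=19)
pos=20: enter STRING mode
pos=20: emit STR "a" (now at pos=23)
pos=23: enter STRING mode
pos=23: emit STR "hi" (now at pos=27)
DONE. 9 tokens: [NUM, NUM, NUM, STR, MINUS, NUM, NUM, STR, STR]
Position 10: char is 'a' -> STR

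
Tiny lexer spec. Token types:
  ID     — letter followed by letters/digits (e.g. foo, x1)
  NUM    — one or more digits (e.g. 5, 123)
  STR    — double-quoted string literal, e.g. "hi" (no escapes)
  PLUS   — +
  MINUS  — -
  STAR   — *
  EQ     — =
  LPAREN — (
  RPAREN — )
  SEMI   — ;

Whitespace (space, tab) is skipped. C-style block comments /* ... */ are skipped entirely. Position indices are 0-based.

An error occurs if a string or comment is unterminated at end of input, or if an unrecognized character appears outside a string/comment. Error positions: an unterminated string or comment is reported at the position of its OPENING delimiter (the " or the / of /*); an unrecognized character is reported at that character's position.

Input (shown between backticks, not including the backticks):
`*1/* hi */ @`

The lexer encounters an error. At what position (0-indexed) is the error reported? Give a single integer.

pos=0: emit STAR '*'
pos=1: emit NUM '1' (now at pos=2)
pos=2: enter COMMENT mode (saw '/*')
exit COMMENT mode (now at pos=10)
pos=11: ERROR — unrecognized char '@'

Answer: 11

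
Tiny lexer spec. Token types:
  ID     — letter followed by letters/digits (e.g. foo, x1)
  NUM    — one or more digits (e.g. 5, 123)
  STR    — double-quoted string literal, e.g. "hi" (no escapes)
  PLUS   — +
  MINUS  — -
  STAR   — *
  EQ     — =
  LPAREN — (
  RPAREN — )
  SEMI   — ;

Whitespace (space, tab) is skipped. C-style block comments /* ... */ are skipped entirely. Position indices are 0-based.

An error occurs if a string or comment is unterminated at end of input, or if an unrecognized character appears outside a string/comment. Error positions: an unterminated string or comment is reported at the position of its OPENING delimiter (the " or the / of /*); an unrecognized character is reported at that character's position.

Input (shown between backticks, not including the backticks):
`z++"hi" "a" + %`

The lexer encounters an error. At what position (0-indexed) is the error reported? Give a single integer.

pos=0: emit ID 'z' (now at pos=1)
pos=1: emit PLUS '+'
pos=2: emit PLUS '+'
pos=3: enter STRING mode
pos=3: emit STR "hi" (now at pos=7)
pos=8: enter STRING mode
pos=8: emit STR "a" (now at pos=11)
pos=12: emit PLUS '+'
pos=14: ERROR — unrecognized char '%'

Answer: 14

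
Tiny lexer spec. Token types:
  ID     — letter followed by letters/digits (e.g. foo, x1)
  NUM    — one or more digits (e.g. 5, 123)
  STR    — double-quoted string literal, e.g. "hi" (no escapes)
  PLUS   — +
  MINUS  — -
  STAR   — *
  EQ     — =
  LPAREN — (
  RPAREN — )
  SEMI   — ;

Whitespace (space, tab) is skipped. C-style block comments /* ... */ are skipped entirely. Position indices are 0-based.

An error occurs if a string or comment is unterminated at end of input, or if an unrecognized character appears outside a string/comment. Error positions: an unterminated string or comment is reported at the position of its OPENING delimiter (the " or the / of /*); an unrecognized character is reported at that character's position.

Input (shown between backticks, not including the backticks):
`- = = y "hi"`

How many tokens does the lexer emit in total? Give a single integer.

pos=0: emit MINUS '-'
pos=2: emit EQ '='
pos=4: emit EQ '='
pos=6: emit ID 'y' (now at pos=7)
pos=8: enter STRING mode
pos=8: emit STR "hi" (now at pos=12)
DONE. 5 tokens: [MINUS, EQ, EQ, ID, STR]

Answer: 5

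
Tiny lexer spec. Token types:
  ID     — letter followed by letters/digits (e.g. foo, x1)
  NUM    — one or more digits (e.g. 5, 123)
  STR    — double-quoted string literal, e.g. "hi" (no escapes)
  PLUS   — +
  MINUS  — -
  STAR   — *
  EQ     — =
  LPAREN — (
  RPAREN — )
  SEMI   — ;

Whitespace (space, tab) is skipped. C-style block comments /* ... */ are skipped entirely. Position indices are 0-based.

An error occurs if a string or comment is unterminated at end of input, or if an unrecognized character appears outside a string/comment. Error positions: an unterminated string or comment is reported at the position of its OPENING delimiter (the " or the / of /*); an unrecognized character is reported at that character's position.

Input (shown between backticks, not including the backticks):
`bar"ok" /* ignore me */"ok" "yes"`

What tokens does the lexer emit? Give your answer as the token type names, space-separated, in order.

Answer: ID STR STR STR

Derivation:
pos=0: emit ID 'bar' (now at pos=3)
pos=3: enter STRING mode
pos=3: emit STR "ok" (now at pos=7)
pos=8: enter COMMENT mode (saw '/*')
exit COMMENT mode (now at pos=23)
pos=23: enter STRING mode
pos=23: emit STR "ok" (now at pos=27)
pos=28: enter STRING mode
pos=28: emit STR "yes" (now at pos=33)
DONE. 4 tokens: [ID, STR, STR, STR]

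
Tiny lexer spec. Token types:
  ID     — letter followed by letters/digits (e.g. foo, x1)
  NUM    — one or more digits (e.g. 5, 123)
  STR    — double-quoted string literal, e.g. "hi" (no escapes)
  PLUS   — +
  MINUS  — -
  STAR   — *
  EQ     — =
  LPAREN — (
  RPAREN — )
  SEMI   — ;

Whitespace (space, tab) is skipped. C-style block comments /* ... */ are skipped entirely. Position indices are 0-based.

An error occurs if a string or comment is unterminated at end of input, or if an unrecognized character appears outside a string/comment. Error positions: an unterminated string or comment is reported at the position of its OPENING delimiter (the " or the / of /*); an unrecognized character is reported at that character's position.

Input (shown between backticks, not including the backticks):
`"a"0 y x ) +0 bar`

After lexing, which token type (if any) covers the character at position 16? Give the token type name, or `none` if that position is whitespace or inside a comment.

Answer: ID

Derivation:
pos=0: enter STRING mode
pos=0: emit STR "a" (now at pos=3)
pos=3: emit NUM '0' (now at pos=4)
pos=5: emit ID 'y' (now at pos=6)
pos=7: emit ID 'x' (now at pos=8)
pos=9: emit RPAREN ')'
pos=11: emit PLUS '+'
pos=12: emit NUM '0' (now at pos=13)
pos=14: emit ID 'bar' (now at pos=17)
DONE. 8 tokens: [STR, NUM, ID, ID, RPAREN, PLUS, NUM, ID]
Position 16: char is 'r' -> ID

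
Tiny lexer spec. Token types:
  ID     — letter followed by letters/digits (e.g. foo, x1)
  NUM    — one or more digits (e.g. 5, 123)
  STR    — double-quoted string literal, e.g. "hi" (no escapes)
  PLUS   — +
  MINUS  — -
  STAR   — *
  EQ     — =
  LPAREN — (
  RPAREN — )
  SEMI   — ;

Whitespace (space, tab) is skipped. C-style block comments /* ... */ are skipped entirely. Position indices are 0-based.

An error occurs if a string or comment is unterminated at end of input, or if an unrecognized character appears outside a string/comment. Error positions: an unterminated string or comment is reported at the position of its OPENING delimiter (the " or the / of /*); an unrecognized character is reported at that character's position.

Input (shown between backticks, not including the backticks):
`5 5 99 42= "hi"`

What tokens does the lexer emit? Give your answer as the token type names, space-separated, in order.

Answer: NUM NUM NUM NUM EQ STR

Derivation:
pos=0: emit NUM '5' (now at pos=1)
pos=2: emit NUM '5' (now at pos=3)
pos=4: emit NUM '99' (now at pos=6)
pos=7: emit NUM '42' (now at pos=9)
pos=9: emit EQ '='
pos=11: enter STRING mode
pos=11: emit STR "hi" (now at pos=15)
DONE. 6 tokens: [NUM, NUM, NUM, NUM, EQ, STR]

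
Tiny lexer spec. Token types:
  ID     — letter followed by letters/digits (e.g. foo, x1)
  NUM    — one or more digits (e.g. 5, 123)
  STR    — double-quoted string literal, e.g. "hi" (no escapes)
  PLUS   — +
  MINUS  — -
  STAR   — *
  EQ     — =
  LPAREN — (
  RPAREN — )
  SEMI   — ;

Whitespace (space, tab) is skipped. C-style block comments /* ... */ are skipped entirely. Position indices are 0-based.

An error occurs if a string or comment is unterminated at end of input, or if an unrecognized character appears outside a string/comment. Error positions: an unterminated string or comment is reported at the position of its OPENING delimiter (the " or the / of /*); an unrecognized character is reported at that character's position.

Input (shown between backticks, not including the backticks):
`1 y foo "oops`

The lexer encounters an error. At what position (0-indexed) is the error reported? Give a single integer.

Answer: 8

Derivation:
pos=0: emit NUM '1' (now at pos=1)
pos=2: emit ID 'y' (now at pos=3)
pos=4: emit ID 'foo' (now at pos=7)
pos=8: enter STRING mode
pos=8: ERROR — unterminated string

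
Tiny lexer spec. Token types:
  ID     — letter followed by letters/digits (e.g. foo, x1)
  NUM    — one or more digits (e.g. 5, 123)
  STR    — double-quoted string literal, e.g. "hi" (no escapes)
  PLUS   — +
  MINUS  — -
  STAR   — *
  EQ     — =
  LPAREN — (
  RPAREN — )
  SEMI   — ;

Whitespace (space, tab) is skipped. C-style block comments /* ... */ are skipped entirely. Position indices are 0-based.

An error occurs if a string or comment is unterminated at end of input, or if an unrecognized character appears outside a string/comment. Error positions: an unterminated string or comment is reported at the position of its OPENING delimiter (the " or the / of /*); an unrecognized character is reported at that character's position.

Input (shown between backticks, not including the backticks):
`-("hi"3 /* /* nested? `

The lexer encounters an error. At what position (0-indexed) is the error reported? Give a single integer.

pos=0: emit MINUS '-'
pos=1: emit LPAREN '('
pos=2: enter STRING mode
pos=2: emit STR "hi" (now at pos=6)
pos=6: emit NUM '3' (now at pos=7)
pos=8: enter COMMENT mode (saw '/*')
pos=8: ERROR — unterminated comment (reached EOF)

Answer: 8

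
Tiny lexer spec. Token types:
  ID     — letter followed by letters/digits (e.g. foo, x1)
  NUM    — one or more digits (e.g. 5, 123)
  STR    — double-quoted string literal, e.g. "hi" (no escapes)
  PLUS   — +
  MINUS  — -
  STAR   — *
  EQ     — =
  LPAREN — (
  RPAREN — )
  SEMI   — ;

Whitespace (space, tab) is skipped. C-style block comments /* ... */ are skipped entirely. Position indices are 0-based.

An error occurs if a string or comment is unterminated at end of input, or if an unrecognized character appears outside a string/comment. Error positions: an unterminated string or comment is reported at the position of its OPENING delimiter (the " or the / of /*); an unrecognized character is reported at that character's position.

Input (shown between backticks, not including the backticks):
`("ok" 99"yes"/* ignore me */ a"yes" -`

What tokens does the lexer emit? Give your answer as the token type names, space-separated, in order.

Answer: LPAREN STR NUM STR ID STR MINUS

Derivation:
pos=0: emit LPAREN '('
pos=1: enter STRING mode
pos=1: emit STR "ok" (now at pos=5)
pos=6: emit NUM '99' (now at pos=8)
pos=8: enter STRING mode
pos=8: emit STR "yes" (now at pos=13)
pos=13: enter COMMENT mode (saw '/*')
exit COMMENT mode (now at pos=28)
pos=29: emit ID 'a' (now at pos=30)
pos=30: enter STRING mode
pos=30: emit STR "yes" (now at pos=35)
pos=36: emit MINUS '-'
DONE. 7 tokens: [LPAREN, STR, NUM, STR, ID, STR, MINUS]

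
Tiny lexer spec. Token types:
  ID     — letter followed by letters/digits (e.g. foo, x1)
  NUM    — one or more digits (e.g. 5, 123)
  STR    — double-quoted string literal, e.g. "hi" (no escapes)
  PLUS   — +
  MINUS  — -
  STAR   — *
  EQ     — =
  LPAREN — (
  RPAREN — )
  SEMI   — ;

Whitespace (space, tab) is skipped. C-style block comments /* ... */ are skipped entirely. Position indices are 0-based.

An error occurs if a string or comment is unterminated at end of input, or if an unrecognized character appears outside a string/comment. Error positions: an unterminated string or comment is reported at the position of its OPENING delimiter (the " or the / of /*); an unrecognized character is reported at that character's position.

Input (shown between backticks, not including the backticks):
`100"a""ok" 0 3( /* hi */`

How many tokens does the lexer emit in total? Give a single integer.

Answer: 6

Derivation:
pos=0: emit NUM '100' (now at pos=3)
pos=3: enter STRING mode
pos=3: emit STR "a" (now at pos=6)
pos=6: enter STRING mode
pos=6: emit STR "ok" (now at pos=10)
pos=11: emit NUM '0' (now at pos=12)
pos=13: emit NUM '3' (now at pos=14)
pos=14: emit LPAREN '('
pos=16: enter COMMENT mode (saw '/*')
exit COMMENT mode (now at pos=24)
DONE. 6 tokens: [NUM, STR, STR, NUM, NUM, LPAREN]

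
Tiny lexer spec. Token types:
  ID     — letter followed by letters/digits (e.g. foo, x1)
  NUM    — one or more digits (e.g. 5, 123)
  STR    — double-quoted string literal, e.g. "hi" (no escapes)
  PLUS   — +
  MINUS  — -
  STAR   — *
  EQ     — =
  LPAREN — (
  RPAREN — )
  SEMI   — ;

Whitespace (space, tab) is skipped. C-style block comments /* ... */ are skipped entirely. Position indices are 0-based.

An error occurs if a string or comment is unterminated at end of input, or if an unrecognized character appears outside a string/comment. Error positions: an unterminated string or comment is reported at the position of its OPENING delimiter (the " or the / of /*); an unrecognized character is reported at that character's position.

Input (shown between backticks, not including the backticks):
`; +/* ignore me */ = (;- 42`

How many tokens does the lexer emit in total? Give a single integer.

pos=0: emit SEMI ';'
pos=2: emit PLUS '+'
pos=3: enter COMMENT mode (saw '/*')
exit COMMENT mode (now at pos=18)
pos=19: emit EQ '='
pos=21: emit LPAREN '('
pos=22: emit SEMI ';'
pos=23: emit MINUS '-'
pos=25: emit NUM '42' (now at pos=27)
DONE. 7 tokens: [SEMI, PLUS, EQ, LPAREN, SEMI, MINUS, NUM]

Answer: 7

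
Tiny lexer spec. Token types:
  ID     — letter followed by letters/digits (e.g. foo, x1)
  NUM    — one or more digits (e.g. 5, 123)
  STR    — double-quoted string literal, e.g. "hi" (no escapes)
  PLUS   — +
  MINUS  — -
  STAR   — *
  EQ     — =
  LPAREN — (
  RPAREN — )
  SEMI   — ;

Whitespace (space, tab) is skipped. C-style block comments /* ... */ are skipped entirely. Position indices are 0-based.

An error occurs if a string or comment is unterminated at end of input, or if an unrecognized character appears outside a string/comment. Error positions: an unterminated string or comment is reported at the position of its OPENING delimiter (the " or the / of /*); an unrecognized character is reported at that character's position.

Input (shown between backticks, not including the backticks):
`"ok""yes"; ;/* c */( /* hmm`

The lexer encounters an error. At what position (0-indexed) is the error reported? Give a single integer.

Answer: 21

Derivation:
pos=0: enter STRING mode
pos=0: emit STR "ok" (now at pos=4)
pos=4: enter STRING mode
pos=4: emit STR "yes" (now at pos=9)
pos=9: emit SEMI ';'
pos=11: emit SEMI ';'
pos=12: enter COMMENT mode (saw '/*')
exit COMMENT mode (now at pos=19)
pos=19: emit LPAREN '('
pos=21: enter COMMENT mode (saw '/*')
pos=21: ERROR — unterminated comment (reached EOF)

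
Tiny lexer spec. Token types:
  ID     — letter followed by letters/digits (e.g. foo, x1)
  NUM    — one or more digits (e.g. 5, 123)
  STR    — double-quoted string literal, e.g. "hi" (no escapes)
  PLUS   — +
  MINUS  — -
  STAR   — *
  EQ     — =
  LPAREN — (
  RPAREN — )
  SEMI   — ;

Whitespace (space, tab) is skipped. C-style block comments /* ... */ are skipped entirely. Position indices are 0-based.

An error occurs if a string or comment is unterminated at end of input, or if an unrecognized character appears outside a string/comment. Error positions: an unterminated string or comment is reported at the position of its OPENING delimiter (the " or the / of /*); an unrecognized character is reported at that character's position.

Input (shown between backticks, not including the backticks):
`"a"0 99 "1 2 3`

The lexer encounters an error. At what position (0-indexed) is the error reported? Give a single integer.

Answer: 8

Derivation:
pos=0: enter STRING mode
pos=0: emit STR "a" (now at pos=3)
pos=3: emit NUM '0' (now at pos=4)
pos=5: emit NUM '99' (now at pos=7)
pos=8: enter STRING mode
pos=8: ERROR — unterminated string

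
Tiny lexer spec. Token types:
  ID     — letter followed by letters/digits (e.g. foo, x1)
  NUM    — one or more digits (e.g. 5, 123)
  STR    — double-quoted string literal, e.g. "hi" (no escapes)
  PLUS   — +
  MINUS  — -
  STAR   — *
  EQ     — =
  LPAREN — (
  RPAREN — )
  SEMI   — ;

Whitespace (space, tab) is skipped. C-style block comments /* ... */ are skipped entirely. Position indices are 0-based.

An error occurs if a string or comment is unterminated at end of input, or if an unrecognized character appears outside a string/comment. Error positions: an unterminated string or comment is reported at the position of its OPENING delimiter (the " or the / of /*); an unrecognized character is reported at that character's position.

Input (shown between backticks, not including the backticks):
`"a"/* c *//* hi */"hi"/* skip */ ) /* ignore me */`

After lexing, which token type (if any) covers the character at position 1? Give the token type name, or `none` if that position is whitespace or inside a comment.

pos=0: enter STRING mode
pos=0: emit STR "a" (now at pos=3)
pos=3: enter COMMENT mode (saw '/*')
exit COMMENT mode (now at pos=10)
pos=10: enter COMMENT mode (saw '/*')
exit COMMENT mode (now at pos=18)
pos=18: enter STRING mode
pos=18: emit STR "hi" (now at pos=22)
pos=22: enter COMMENT mode (saw '/*')
exit COMMENT mode (now at pos=32)
pos=33: emit RPAREN ')'
pos=35: enter COMMENT mode (saw '/*')
exit COMMENT mode (now at pos=50)
DONE. 3 tokens: [STR, STR, RPAREN]
Position 1: char is 'a' -> STR

Answer: STR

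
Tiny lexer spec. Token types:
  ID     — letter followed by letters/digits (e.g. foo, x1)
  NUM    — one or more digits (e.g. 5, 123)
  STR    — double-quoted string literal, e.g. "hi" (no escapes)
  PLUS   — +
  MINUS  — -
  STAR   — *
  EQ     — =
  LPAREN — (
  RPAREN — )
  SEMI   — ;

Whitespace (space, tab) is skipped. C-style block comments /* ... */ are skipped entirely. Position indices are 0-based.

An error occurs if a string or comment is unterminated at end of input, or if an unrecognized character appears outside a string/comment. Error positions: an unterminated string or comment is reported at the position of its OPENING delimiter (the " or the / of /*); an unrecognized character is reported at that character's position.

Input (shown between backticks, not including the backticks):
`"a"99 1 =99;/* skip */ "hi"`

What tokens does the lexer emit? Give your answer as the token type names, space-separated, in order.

pos=0: enter STRING mode
pos=0: emit STR "a" (now at pos=3)
pos=3: emit NUM '99' (now at pos=5)
pos=6: emit NUM '1' (now at pos=7)
pos=8: emit EQ '='
pos=9: emit NUM '99' (now at pos=11)
pos=11: emit SEMI ';'
pos=12: enter COMMENT mode (saw '/*')
exit COMMENT mode (now at pos=22)
pos=23: enter STRING mode
pos=23: emit STR "hi" (now at pos=27)
DONE. 7 tokens: [STR, NUM, NUM, EQ, NUM, SEMI, STR]

Answer: STR NUM NUM EQ NUM SEMI STR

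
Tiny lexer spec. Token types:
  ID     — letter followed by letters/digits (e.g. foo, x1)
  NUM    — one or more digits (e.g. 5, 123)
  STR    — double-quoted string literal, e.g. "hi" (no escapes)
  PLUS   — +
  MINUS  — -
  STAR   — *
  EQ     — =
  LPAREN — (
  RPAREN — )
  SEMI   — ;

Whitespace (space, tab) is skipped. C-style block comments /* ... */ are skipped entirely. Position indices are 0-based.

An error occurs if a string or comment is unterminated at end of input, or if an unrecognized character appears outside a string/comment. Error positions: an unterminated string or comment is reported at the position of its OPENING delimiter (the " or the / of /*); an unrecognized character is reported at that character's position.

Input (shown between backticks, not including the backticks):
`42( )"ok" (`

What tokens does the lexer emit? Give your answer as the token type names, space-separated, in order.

Answer: NUM LPAREN RPAREN STR LPAREN

Derivation:
pos=0: emit NUM '42' (now at pos=2)
pos=2: emit LPAREN '('
pos=4: emit RPAREN ')'
pos=5: enter STRING mode
pos=5: emit STR "ok" (now at pos=9)
pos=10: emit LPAREN '('
DONE. 5 tokens: [NUM, LPAREN, RPAREN, STR, LPAREN]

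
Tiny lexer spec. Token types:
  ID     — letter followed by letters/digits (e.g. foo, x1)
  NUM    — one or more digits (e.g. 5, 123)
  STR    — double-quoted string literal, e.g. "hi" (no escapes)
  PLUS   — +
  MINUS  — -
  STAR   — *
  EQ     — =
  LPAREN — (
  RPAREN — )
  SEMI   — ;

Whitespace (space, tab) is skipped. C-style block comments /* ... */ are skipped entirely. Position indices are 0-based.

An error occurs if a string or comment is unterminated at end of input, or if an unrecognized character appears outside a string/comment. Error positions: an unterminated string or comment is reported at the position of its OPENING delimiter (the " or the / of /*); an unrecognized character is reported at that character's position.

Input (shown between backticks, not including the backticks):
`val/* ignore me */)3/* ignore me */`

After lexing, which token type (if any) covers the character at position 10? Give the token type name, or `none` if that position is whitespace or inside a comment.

Answer: none

Derivation:
pos=0: emit ID 'val' (now at pos=3)
pos=3: enter COMMENT mode (saw '/*')
exit COMMENT mode (now at pos=18)
pos=18: emit RPAREN ')'
pos=19: emit NUM '3' (now at pos=20)
pos=20: enter COMMENT mode (saw '/*')
exit COMMENT mode (now at pos=35)
DONE. 3 tokens: [ID, RPAREN, NUM]
Position 10: char is 'r' -> none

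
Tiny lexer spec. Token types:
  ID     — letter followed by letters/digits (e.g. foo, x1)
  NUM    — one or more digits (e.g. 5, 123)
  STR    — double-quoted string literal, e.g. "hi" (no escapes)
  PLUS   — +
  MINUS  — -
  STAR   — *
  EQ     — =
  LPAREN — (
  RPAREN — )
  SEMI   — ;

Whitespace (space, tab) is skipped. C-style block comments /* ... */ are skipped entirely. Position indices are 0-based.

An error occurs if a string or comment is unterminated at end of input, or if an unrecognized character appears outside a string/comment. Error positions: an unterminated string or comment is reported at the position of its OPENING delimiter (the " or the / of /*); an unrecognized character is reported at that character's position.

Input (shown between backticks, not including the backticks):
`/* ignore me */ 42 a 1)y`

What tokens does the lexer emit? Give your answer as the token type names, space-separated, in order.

pos=0: enter COMMENT mode (saw '/*')
exit COMMENT mode (now at pos=15)
pos=16: emit NUM '42' (now at pos=18)
pos=19: emit ID 'a' (now at pos=20)
pos=21: emit NUM '1' (now at pos=22)
pos=22: emit RPAREN ')'
pos=23: emit ID 'y' (now at pos=24)
DONE. 5 tokens: [NUM, ID, NUM, RPAREN, ID]

Answer: NUM ID NUM RPAREN ID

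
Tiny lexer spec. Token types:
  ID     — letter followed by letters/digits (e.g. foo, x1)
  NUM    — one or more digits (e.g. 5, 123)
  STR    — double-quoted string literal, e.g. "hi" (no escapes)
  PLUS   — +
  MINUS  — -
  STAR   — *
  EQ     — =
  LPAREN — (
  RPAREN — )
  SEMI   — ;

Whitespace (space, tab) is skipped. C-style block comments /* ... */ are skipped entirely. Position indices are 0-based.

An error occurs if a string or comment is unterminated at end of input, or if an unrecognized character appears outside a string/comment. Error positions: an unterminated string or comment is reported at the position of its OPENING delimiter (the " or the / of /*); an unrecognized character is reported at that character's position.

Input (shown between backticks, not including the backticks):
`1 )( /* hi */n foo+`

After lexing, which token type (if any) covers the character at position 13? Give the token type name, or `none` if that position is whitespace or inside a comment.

pos=0: emit NUM '1' (now at pos=1)
pos=2: emit RPAREN ')'
pos=3: emit LPAREN '('
pos=5: enter COMMENT mode (saw '/*')
exit COMMENT mode (now at pos=13)
pos=13: emit ID 'n' (now at pos=14)
pos=15: emit ID 'foo' (now at pos=18)
pos=18: emit PLUS '+'
DONE. 6 tokens: [NUM, RPAREN, LPAREN, ID, ID, PLUS]
Position 13: char is 'n' -> ID

Answer: ID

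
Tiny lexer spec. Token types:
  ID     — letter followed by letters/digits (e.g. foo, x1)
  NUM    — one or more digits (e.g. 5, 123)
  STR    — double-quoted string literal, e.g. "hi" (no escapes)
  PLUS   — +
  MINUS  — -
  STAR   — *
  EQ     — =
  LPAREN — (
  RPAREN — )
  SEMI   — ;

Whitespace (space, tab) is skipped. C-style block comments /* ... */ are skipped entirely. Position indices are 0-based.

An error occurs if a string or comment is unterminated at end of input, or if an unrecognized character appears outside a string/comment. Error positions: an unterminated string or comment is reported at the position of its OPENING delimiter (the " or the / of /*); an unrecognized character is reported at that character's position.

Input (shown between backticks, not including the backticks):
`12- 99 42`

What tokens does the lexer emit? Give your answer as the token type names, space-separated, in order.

Answer: NUM MINUS NUM NUM

Derivation:
pos=0: emit NUM '12' (now at pos=2)
pos=2: emit MINUS '-'
pos=4: emit NUM '99' (now at pos=6)
pos=7: emit NUM '42' (now at pos=9)
DONE. 4 tokens: [NUM, MINUS, NUM, NUM]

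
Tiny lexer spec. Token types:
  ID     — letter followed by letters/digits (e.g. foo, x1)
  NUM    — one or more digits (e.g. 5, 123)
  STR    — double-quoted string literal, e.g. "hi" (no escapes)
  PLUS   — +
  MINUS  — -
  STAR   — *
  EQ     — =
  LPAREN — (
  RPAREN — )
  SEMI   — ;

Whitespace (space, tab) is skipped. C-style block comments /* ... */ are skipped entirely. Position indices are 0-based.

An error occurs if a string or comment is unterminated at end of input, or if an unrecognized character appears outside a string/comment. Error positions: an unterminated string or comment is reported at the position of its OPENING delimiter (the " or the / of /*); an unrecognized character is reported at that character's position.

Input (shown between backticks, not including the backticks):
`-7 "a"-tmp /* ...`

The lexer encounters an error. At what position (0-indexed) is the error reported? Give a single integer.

pos=0: emit MINUS '-'
pos=1: emit NUM '7' (now at pos=2)
pos=3: enter STRING mode
pos=3: emit STR "a" (now at pos=6)
pos=6: emit MINUS '-'
pos=7: emit ID 'tmp' (now at pos=10)
pos=11: enter COMMENT mode (saw '/*')
pos=11: ERROR — unterminated comment (reached EOF)

Answer: 11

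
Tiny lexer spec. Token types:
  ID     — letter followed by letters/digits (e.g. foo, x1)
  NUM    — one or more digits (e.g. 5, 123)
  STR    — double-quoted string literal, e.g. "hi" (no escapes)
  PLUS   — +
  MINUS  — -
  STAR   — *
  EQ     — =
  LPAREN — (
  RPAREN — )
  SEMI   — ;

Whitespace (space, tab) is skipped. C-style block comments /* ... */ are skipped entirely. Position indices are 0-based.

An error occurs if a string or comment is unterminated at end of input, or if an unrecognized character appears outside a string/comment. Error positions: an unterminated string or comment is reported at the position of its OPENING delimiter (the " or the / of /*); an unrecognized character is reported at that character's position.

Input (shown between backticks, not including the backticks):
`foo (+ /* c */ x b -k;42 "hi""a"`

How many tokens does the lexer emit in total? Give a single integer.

pos=0: emit ID 'foo' (now at pos=3)
pos=4: emit LPAREN '('
pos=5: emit PLUS '+'
pos=7: enter COMMENT mode (saw '/*')
exit COMMENT mode (now at pos=14)
pos=15: emit ID 'x' (now at pos=16)
pos=17: emit ID 'b' (now at pos=18)
pos=19: emit MINUS '-'
pos=20: emit ID 'k' (now at pos=21)
pos=21: emit SEMI ';'
pos=22: emit NUM '42' (now at pos=24)
pos=25: enter STRING mode
pos=25: emit STR "hi" (now at pos=29)
pos=29: enter STRING mode
pos=29: emit STR "a" (now at pos=32)
DONE. 11 tokens: [ID, LPAREN, PLUS, ID, ID, MINUS, ID, SEMI, NUM, STR, STR]

Answer: 11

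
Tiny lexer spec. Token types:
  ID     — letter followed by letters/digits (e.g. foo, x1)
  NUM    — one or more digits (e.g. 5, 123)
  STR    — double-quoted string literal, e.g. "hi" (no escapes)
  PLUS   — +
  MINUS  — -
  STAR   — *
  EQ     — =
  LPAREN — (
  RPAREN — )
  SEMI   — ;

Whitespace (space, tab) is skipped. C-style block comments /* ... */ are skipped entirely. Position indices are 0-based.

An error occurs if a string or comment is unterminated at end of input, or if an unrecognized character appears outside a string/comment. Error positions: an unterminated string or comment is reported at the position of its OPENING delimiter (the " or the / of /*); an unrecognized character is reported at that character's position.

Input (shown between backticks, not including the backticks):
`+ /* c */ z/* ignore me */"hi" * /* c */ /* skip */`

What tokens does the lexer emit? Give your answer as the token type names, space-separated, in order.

pos=0: emit PLUS '+'
pos=2: enter COMMENT mode (saw '/*')
exit COMMENT mode (now at pos=9)
pos=10: emit ID 'z' (now at pos=11)
pos=11: enter COMMENT mode (saw '/*')
exit COMMENT mode (now at pos=26)
pos=26: enter STRING mode
pos=26: emit STR "hi" (now at pos=30)
pos=31: emit STAR '*'
pos=33: enter COMMENT mode (saw '/*')
exit COMMENT mode (now at pos=40)
pos=41: enter COMMENT mode (saw '/*')
exit COMMENT mode (now at pos=51)
DONE. 4 tokens: [PLUS, ID, STR, STAR]

Answer: PLUS ID STR STAR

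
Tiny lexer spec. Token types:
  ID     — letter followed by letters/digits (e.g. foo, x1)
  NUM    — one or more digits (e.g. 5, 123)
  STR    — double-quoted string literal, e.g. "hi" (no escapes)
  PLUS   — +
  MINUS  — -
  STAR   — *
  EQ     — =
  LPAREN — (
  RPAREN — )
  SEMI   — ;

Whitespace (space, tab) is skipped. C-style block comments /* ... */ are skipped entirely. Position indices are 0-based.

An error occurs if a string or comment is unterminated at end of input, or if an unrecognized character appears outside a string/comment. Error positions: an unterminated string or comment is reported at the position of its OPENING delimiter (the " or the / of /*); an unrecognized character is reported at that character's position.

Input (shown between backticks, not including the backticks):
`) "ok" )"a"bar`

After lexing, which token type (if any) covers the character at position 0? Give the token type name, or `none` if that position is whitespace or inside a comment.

Answer: RPAREN

Derivation:
pos=0: emit RPAREN ')'
pos=2: enter STRING mode
pos=2: emit STR "ok" (now at pos=6)
pos=7: emit RPAREN ')'
pos=8: enter STRING mode
pos=8: emit STR "a" (now at pos=11)
pos=11: emit ID 'bar' (now at pos=14)
DONE. 5 tokens: [RPAREN, STR, RPAREN, STR, ID]
Position 0: char is ')' -> RPAREN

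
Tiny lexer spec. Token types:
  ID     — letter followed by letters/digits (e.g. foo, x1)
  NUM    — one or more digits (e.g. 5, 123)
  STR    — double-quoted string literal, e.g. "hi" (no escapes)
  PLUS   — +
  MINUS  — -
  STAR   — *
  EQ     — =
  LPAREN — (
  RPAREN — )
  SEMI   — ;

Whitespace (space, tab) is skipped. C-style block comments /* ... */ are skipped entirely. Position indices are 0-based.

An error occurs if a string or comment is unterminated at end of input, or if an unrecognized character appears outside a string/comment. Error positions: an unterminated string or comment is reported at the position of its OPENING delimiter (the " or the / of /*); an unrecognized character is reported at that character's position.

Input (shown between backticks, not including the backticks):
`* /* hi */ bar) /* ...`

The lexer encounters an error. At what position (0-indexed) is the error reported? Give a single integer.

pos=0: emit STAR '*'
pos=2: enter COMMENT mode (saw '/*')
exit COMMENT mode (now at pos=10)
pos=11: emit ID 'bar' (now at pos=14)
pos=14: emit RPAREN ')'
pos=16: enter COMMENT mode (saw '/*')
pos=16: ERROR — unterminated comment (reached EOF)

Answer: 16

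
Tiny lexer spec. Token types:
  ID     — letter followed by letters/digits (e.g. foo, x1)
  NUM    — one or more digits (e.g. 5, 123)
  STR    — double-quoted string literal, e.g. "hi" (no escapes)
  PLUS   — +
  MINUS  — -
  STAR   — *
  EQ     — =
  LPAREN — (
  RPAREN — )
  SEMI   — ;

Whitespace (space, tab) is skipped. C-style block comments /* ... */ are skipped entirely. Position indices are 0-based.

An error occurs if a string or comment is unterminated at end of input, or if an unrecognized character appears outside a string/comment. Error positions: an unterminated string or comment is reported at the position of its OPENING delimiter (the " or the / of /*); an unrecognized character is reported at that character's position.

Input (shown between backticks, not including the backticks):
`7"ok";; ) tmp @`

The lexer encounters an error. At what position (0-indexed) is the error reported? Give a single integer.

Answer: 14

Derivation:
pos=0: emit NUM '7' (now at pos=1)
pos=1: enter STRING mode
pos=1: emit STR "ok" (now at pos=5)
pos=5: emit SEMI ';'
pos=6: emit SEMI ';'
pos=8: emit RPAREN ')'
pos=10: emit ID 'tmp' (now at pos=13)
pos=14: ERROR — unrecognized char '@'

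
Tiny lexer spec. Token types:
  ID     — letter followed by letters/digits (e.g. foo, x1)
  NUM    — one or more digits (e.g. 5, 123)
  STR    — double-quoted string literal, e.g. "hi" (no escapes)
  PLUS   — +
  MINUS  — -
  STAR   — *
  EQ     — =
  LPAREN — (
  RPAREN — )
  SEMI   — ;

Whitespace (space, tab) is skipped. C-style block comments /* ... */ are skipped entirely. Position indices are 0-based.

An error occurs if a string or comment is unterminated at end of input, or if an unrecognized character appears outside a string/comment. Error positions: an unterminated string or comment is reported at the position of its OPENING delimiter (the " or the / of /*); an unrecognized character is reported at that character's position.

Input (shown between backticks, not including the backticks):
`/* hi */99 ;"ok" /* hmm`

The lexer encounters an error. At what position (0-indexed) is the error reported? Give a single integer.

Answer: 17

Derivation:
pos=0: enter COMMENT mode (saw '/*')
exit COMMENT mode (now at pos=8)
pos=8: emit NUM '99' (now at pos=10)
pos=11: emit SEMI ';'
pos=12: enter STRING mode
pos=12: emit STR "ok" (now at pos=16)
pos=17: enter COMMENT mode (saw '/*')
pos=17: ERROR — unterminated comment (reached EOF)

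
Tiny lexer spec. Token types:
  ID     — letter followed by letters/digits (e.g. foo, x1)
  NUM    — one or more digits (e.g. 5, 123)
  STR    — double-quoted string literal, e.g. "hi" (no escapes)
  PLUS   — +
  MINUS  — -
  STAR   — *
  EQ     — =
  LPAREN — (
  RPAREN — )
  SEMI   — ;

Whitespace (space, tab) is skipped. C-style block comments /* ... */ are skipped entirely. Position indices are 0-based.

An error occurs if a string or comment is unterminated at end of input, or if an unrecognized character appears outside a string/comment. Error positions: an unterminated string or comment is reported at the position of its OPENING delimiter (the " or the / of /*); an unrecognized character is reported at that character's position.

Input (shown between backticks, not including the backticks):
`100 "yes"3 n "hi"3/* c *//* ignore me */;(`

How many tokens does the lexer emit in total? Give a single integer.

pos=0: emit NUM '100' (now at pos=3)
pos=4: enter STRING mode
pos=4: emit STR "yes" (now at pos=9)
pos=9: emit NUM '3' (now at pos=10)
pos=11: emit ID 'n' (now at pos=12)
pos=13: enter STRING mode
pos=13: emit STR "hi" (now at pos=17)
pos=17: emit NUM '3' (now at pos=18)
pos=18: enter COMMENT mode (saw '/*')
exit COMMENT mode (now at pos=25)
pos=25: enter COMMENT mode (saw '/*')
exit COMMENT mode (now at pos=40)
pos=40: emit SEMI ';'
pos=41: emit LPAREN '('
DONE. 8 tokens: [NUM, STR, NUM, ID, STR, NUM, SEMI, LPAREN]

Answer: 8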